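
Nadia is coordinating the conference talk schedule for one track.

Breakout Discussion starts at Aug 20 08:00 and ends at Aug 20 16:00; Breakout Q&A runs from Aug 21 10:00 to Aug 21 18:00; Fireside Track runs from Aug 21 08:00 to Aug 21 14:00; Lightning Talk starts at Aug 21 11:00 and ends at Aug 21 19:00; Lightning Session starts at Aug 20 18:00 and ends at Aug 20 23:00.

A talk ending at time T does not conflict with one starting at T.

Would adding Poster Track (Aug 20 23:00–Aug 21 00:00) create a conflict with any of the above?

No — it doesn't clash with anything

Breakout Discussion: ends Aug 20 16:00 at or before Poster Track starts Aug 20 23:00 → clear.
Lightning Session: ends Aug 20 23:00 at or before Poster Track starts Aug 20 23:00 → clear.
Fireside Track: starts Aug 21 08:00 at or after Poster Track ends Aug 21 00:00 → clear.
Breakout Q&A: starts Aug 21 10:00 at or after Poster Track ends Aug 21 00:00 → clear.
Lightning Talk: starts Aug 21 11:00 at or after Poster Track ends Aug 21 00:00 → clear.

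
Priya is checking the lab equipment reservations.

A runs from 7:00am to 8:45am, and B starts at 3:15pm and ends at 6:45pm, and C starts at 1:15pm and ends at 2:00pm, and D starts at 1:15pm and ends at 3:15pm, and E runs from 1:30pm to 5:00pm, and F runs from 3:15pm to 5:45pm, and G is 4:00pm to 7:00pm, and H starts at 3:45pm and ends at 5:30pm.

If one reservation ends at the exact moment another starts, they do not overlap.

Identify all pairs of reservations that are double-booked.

Two intervals overlap when each starts before the other ends.
Sorted by start: A, C, D, E, B, F, H, G.
C starts after A ends, so A has no further overlaps.
D starts before C ends → C and D overlap.
E starts before C ends → C and E overlap.
B starts after C ends, so C has no further overlaps.
E starts before D ends → D and E overlap.
B starts exactly when D ends (back-to-back, no overlap), so D has no further overlaps.
B starts before E ends → E and B overlap.
F starts before E ends → E and F overlap.
H starts before E ends → E and H overlap.
G starts before E ends → E and G overlap.
F starts before B ends → B and F overlap.
H starts before B ends → B and H overlap.
G starts before B ends → B and G overlap.
H starts before F ends → F and H overlap.
G starts before F ends → F and G overlap.
G starts before H ends → H and G overlap.

B & E, B & F, B & G, B & H, C & D, C & E, D & E, E & F, E & G, E & H, F & G, F & H, G & H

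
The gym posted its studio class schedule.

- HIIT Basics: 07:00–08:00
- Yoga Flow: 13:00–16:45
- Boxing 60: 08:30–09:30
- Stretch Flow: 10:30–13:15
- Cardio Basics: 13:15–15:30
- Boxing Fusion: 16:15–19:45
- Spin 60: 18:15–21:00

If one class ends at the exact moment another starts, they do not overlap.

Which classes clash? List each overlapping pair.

Boxing Fusion & Spin 60, Boxing Fusion & Yoga Flow, Cardio Basics & Yoga Flow, Stretch Flow & Yoga Flow

Sorted by start: HIIT Basics, Boxing 60, Stretch Flow, Yoga Flow, Cardio Basics, Boxing Fusion, Spin 60.
Boxing 60 starts after HIIT Basics ends; HIIT Basics is clear from here.
Stretch Flow starts after Boxing 60 ends; Boxing 60 is clear from here.
Yoga Flow starts before Stretch Flow ends → Stretch Flow and Yoga Flow overlap.
Cardio Basics starts exactly when Stretch Flow ends (back-to-back, no overlap); Stretch Flow is clear from here.
Cardio Basics starts before Yoga Flow ends → Yoga Flow and Cardio Basics overlap.
Boxing Fusion starts before Yoga Flow ends → Yoga Flow and Boxing Fusion overlap.
Spin 60 starts after Yoga Flow ends.
Boxing Fusion starts after Cardio Basics ends; Cardio Basics is clear from here.
Spin 60 starts before Boxing Fusion ends → Boxing Fusion and Spin 60 overlap.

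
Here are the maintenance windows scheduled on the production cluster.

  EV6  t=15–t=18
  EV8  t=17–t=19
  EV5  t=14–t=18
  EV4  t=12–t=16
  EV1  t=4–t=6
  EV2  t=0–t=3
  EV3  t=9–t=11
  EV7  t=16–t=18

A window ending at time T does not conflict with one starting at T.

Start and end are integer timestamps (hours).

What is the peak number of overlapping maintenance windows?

Sort all start/end points and keep a running count:
t=0 start EV2 → 1
t=3 end EV2 → 0
t=4 start EV1 → 1
t=6 end EV1 → 0
t=9 start EV3 → 1
t=11 end EV3 → 0
t=12 start EV4 → 1
t=14 start EV5 → 2
t=15 start EV6 → 3
t=16 end EV4 → 2
t=16 start EV7 → 3
t=17 start EV8 → 4
t=18 end EV5 → 3
t=18 end EV6 → 2
t=18 end EV7 → 1
t=19 end EV8 → 0
Peak is 4, at t=17 (EV5, EV6, EV7, EV8).

4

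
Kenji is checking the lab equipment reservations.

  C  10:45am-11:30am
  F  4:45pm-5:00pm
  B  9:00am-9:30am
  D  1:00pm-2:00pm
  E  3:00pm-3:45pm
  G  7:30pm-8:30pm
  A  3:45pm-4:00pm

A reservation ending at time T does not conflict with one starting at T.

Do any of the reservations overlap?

Sorted by start: B, C, D, E, A, F, G.
C starts after B ends, so nothing later overlaps B either.
D starts after C ends, so nothing later overlaps C either.
E starts after D ends, so nothing later overlaps D either.
A starts exactly when E ends (back-to-back, no overlap), so nothing later overlaps E either.
F starts after A ends, so nothing later overlaps A either.
G starts after F ends.
Every pair is clear; the schedule has no overlaps.

No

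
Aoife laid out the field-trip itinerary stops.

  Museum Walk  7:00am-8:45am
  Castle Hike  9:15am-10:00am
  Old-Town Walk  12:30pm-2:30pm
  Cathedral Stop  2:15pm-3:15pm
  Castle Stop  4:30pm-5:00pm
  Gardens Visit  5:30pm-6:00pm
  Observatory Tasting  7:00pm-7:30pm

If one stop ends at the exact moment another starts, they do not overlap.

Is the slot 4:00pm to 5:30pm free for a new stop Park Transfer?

Museum Walk: ends 8:45am at or before Park Transfer starts 4:00pm → clear.
Castle Hike: ends 10:00am at or before Park Transfer starts 4:00pm → clear.
Old-Town Walk: ends 2:30pm at or before Park Transfer starts 4:00pm → clear.
Cathedral Stop: ends 3:15pm at or before Park Transfer starts 4:00pm → clear.
Castle Stop: starts 4:30pm before Park Transfer ends 5:30pm, and ends 5:00pm after Park Transfer starts 4:00pm → overlap.
Gardens Visit: starts 5:30pm at or after Park Transfer ends 5:30pm → clear.
Observatory Tasting: starts 7:00pm at or after Park Transfer ends 5:30pm → clear.
Park Transfer overlaps Castle Stop.

No — it overlaps Castle Stop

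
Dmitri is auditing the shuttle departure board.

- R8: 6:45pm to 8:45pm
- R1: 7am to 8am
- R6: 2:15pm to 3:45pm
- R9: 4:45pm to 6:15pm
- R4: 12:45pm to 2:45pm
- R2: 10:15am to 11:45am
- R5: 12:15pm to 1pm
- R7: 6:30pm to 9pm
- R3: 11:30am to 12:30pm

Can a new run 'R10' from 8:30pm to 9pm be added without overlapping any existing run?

R1: ends 8am at or before R10 starts 8:30pm → clear.
R2: ends 11:45am at or before R10 starts 8:30pm → clear.
R3: ends 12:30pm at or before R10 starts 8:30pm → clear.
R5: ends 1pm at or before R10 starts 8:30pm → clear.
R4: ends 2:45pm at or before R10 starts 8:30pm → clear.
R6: ends 3:45pm at or before R10 starts 8:30pm → clear.
R9: ends 6:15pm at or before R10 starts 8:30pm → clear.
R7: starts 6:30pm before R10 ends 9pm, and ends 9pm after R10 starts 8:30pm → overlap.
R8: starts 6:45pm before R10 ends 9pm, and ends 8:45pm after R10 starts 8:30pm → overlap.
R10 overlaps R7, R8.

No — it overlaps R7, R8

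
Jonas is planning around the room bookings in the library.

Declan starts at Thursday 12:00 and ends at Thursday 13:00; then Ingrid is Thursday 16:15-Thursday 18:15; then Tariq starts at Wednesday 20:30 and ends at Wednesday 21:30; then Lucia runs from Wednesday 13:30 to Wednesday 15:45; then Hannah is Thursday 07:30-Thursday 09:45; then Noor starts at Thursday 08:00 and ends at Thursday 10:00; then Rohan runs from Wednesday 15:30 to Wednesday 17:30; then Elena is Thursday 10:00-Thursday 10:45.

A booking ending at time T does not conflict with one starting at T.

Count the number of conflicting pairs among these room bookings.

Check each pair: they overlap iff neither finishes before the other starts.
Sorted by start: Lucia, Rohan, Tariq, Hannah, Noor, Elena, Declan, Ingrid.
Rohan starts before Lucia ends → Lucia and Rohan overlap.
Tariq starts after Lucia ends — done with Lucia.
Tariq starts after Rohan ends — done with Rohan.
Hannah starts after Tariq ends — done with Tariq.
Noor starts before Hannah ends → Hannah and Noor overlap.
Elena starts after Hannah ends — done with Hannah.
Elena starts exactly when Noor ends (back-to-back, no overlap) — done with Noor.
Declan starts after Elena ends — done with Elena.
Ingrid starts after Declan ends.
Overlapping pairs: Hannah & Noor, Lucia & Rohan — 2 in total.

2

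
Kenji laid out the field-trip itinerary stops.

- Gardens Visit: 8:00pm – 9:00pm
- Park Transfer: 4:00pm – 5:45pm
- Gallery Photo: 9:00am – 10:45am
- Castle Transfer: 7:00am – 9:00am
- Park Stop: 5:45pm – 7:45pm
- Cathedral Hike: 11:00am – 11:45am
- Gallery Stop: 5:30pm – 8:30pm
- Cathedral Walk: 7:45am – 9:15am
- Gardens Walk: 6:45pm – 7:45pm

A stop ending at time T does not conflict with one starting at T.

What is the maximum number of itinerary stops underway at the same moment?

3

Sort all start/end points and keep a running count:
7:00am start Castle Transfer → 1
7:45am start Cathedral Walk → 2
9:00am end Castle Transfer → 1
9:00am start Gallery Photo → 2
9:15am end Cathedral Walk → 1
10:45am end Gallery Photo → 0
11:00am start Cathedral Hike → 1
11:45am end Cathedral Hike → 0
4:00pm start Park Transfer → 1
5:30pm start Gallery Stop → 2
5:45pm end Park Transfer → 1
5:45pm start Park Stop → 2
6:45pm start Gardens Walk → 3
7:45pm end Gardens Walk → 2
7:45pm end Park Stop → 1
8:00pm start Gardens Visit → 2
8:30pm end Gallery Stop → 1
9:00pm end Gardens Visit → 0
Peak is 3, at 6:45pm (Gallery Stop, Gardens Walk, Park Stop).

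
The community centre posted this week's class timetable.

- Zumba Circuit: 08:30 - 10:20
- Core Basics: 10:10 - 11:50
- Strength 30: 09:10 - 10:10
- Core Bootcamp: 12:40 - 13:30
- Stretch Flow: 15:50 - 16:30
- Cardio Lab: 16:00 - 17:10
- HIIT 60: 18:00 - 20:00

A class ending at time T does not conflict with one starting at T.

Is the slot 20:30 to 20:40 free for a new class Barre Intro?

Zumba Circuit: ends 10:20 at or before Barre Intro starts 20:30 → clear.
Strength 30: ends 10:10 at or before Barre Intro starts 20:30 → clear.
Core Basics: ends 11:50 at or before Barre Intro starts 20:30 → clear.
Core Bootcamp: ends 13:30 at or before Barre Intro starts 20:30 → clear.
Stretch Flow: ends 16:30 at or before Barre Intro starts 20:30 → clear.
Cardio Lab: ends 17:10 at or before Barre Intro starts 20:30 → clear.
HIIT 60: ends 20:00 at or before Barre Intro starts 20:30 → clear.

Yes — the slot is free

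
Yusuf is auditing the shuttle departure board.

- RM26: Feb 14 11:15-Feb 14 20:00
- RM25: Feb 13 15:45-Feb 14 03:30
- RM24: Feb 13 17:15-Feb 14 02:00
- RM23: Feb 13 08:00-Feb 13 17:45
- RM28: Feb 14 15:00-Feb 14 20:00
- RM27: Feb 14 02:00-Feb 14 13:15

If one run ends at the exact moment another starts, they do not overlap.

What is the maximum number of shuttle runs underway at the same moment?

Sweep the timeline, counting +1 at each start and −1 at each end (ends before starts at a tie):
Feb 13 08:00 start RM23 → 1
Feb 13 15:45 start RM25 → 2
Feb 13 17:15 start RM24 → 3
Feb 13 17:45 end RM23 → 2
Feb 14 02:00 end RM24 → 1
Feb 14 02:00 start RM27 → 2
Feb 14 03:30 end RM25 → 1
Feb 14 11:15 start RM26 → 2
Feb 14 13:15 end RM27 → 1
Feb 14 15:00 start RM28 → 2
Feb 14 20:00 end RM26 → 1
Feb 14 20:00 end RM28 → 0
Peak is 3, at Feb 13 17:15 (RM23, RM24, RM25).

3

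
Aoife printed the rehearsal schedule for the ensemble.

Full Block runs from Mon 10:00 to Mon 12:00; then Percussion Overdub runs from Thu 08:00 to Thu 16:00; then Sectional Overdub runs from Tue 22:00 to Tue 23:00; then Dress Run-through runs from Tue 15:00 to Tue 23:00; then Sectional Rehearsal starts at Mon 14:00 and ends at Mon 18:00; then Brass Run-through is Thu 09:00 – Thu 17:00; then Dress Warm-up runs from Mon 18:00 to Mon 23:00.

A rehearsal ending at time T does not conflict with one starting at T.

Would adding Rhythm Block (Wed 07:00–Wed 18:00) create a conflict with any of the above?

No — it doesn't clash with anything

Full Block: ends Mon 12:00 at or before Rhythm Block starts Wed 07:00 → clear.
Sectional Rehearsal: ends Mon 18:00 at or before Rhythm Block starts Wed 07:00 → clear.
Dress Warm-up: ends Mon 23:00 at or before Rhythm Block starts Wed 07:00 → clear.
Dress Run-through: ends Tue 23:00 at or before Rhythm Block starts Wed 07:00 → clear.
Sectional Overdub: ends Tue 23:00 at or before Rhythm Block starts Wed 07:00 → clear.
Percussion Overdub: starts Thu 08:00 at or after Rhythm Block ends Wed 18:00 → clear.
Brass Run-through: starts Thu 09:00 at or after Rhythm Block ends Wed 18:00 → clear.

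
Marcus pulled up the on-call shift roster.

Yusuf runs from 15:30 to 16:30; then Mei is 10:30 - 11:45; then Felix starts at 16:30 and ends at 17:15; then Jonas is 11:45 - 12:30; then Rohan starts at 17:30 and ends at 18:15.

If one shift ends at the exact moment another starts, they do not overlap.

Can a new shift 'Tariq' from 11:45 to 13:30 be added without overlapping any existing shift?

No — it overlaps Jonas

Mei: ends 11:45 at or before Tariq starts 11:45 → clear.
Jonas: starts 11:45 before Tariq ends 13:30, and ends 12:30 after Tariq starts 11:45 → overlap.
Yusuf: starts 15:30 at or after Tariq ends 13:30 → clear.
Felix: starts 16:30 at or after Tariq ends 13:30 → clear.
Rohan: starts 17:30 at or after Tariq ends 13:30 → clear.
Tariq overlaps Jonas.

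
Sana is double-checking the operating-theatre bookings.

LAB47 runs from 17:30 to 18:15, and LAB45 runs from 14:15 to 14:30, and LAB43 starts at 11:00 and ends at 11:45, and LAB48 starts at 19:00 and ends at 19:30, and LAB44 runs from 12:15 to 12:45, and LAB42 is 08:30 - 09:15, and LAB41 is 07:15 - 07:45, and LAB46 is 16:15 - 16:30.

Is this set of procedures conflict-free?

Sorted by start: LAB41, LAB42, LAB43, LAB44, LAB45, LAB46, LAB47, LAB48.
LAB42 starts after LAB41 ends — done with LAB41.
LAB43 starts after LAB42 ends — done with LAB42.
LAB44 starts after LAB43 ends — done with LAB43.
LAB45 starts after LAB44 ends — done with LAB44.
LAB46 starts after LAB45 ends — done with LAB45.
LAB47 starts after LAB46 ends — done with LAB46.
LAB48 starts after LAB47 ends.
Every pair is clear; the schedule has no overlaps.

Yes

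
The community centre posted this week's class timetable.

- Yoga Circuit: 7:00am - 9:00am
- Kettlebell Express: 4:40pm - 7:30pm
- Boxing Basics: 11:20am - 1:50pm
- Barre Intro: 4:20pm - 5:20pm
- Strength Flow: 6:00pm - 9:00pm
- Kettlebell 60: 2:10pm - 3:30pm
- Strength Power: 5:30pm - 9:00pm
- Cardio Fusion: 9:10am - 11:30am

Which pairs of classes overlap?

Barre Intro & Kettlebell Express, Boxing Basics & Cardio Fusion, Kettlebell Express & Strength Flow, Kettlebell Express & Strength Power, Strength Flow & Strength Power

Two intervals overlap when each starts before the other ends.
Sorted by start: Yoga Circuit, Cardio Fusion, Boxing Basics, Kettlebell 60, Barre Intro, Kettlebell Express, Strength Power, Strength Flow.
Cardio Fusion starts after Yoga Circuit ends — done with Yoga Circuit.
Boxing Basics starts before Cardio Fusion ends → Cardio Fusion and Boxing Basics overlap.
Kettlebell 60 starts after Cardio Fusion ends — done with Cardio Fusion.
Kettlebell 60 starts after Boxing Basics ends — done with Boxing Basics.
Barre Intro starts after Kettlebell 60 ends — done with Kettlebell 60.
Kettlebell Express starts before Barre Intro ends → Barre Intro and Kettlebell Express overlap.
Strength Power starts after Barre Intro ends — done with Barre Intro.
Strength Power starts before Kettlebell Express ends → Kettlebell Express and Strength Power overlap.
Strength Flow starts before Kettlebell Express ends → Kettlebell Express and Strength Flow overlap.
Strength Flow starts before Strength Power ends → Strength Power and Strength Flow overlap.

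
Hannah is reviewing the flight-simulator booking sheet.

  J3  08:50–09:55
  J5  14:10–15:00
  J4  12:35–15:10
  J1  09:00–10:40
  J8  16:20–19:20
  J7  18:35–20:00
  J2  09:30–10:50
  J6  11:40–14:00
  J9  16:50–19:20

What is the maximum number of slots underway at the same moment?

3

Sweep the timeline, counting +1 at each start and −1 at each end (ends before starts at a tie):
08:50 start J3 → 1
09:00 start J1 → 2
09:30 start J2 → 3
09:55 end J3 → 2
10:40 end J1 → 1
10:50 end J2 → 0
11:40 start J6 → 1
12:35 start J4 → 2
14:00 end J6 → 1
14:10 start J5 → 2
15:00 end J5 → 1
15:10 end J4 → 0
16:20 start J8 → 1
16:50 start J9 → 2
18:35 start J7 → 3
19:20 end J8 → 2
19:20 end J9 → 1
20:00 end J7 → 0
Peak is 3, at 09:30 (J1, J2, J3).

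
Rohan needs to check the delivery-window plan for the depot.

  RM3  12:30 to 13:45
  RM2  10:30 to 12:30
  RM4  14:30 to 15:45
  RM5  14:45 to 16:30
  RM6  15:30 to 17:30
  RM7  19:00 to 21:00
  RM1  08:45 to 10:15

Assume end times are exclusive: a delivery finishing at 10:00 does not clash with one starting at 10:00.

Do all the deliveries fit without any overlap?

No

Sorted by start: RM1, RM2, RM3, RM4, RM5, RM6, RM7.
RM2 starts after RM1 ends; RM1 is clear from here.
RM3 starts exactly when RM2 ends (back-to-back, no overlap); RM2 is clear from here.
RM4 starts after RM3 ends; RM3 is clear from here.
RM5 starts before RM4 ends → RM4 and RM5 overlap.
That's a conflict, so the schedule is not conflict-free.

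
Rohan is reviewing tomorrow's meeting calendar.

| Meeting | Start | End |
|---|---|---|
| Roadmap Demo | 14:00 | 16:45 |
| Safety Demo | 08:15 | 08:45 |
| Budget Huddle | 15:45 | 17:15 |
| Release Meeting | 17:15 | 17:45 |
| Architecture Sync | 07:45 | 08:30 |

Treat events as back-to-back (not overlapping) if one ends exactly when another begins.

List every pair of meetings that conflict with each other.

Sorted by start: Architecture Sync, Safety Demo, Roadmap Demo, Budget Huddle, Release Meeting.
Safety Demo starts before Architecture Sync ends → Architecture Sync and Safety Demo overlap.
Roadmap Demo starts after Architecture Sync ends; Architecture Sync is clear from here.
Roadmap Demo starts after Safety Demo ends; Safety Demo is clear from here.
Budget Huddle starts before Roadmap Demo ends → Roadmap Demo and Budget Huddle overlap.
Release Meeting starts after Roadmap Demo ends.
Release Meeting starts exactly when Budget Huddle ends (back-to-back, no overlap).

Architecture Sync & Safety Demo, Budget Huddle & Roadmap Demo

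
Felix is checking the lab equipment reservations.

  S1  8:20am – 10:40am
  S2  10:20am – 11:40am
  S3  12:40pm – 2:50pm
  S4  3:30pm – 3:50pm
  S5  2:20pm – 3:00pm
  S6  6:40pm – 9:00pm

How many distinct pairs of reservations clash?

Sorted by start: S1, S2, S3, S5, S4, S6.
S2 starts before S1 ends → S1 and S2 overlap.
S3 starts after S1 ends, so S1 has no further overlaps.
S3 starts after S2 ends, so S2 has no further overlaps.
S5 starts before S3 ends → S3 and S5 overlap.
S4 starts after S3 ends, so S3 has no further overlaps.
S4 starts after S5 ends, so S5 has no further overlaps.
S6 starts after S4 ends.
Overlapping pairs: S1 & S2, S3 & S5 — 2 in total.

2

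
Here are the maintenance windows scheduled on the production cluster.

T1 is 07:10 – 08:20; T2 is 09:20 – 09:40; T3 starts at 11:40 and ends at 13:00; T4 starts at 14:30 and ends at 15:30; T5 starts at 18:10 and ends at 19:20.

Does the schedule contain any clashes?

No

Check each pair: they overlap iff neither finishes before the other starts.
Sorted by start: T1, T2, T3, T4, T5.
T2 starts after T1 ends — done with T1.
T3 starts after T2 ends — done with T2.
T4 starts after T3 ends — done with T3.
T5 starts after T4 ends.
Every pair is clear; the schedule has no overlaps.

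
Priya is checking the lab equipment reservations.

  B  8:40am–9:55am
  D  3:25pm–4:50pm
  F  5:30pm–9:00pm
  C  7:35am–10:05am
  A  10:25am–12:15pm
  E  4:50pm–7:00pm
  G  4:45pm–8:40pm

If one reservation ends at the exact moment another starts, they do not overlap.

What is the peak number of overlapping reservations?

3

Sweep the timeline, counting +1 at each start and −1 at each end (ends before starts at a tie):
7:35am start C → 1
8:40am start B → 2
9:55am end B → 1
10:05am end C → 0
10:25am start A → 1
12:15pm end A → 0
3:25pm start D → 1
4:45pm start G → 2
4:50pm end D → 1
4:50pm start E → 2
5:30pm start F → 3
7:00pm end E → 2
8:40pm end G → 1
9:00pm end F → 0
Peak is 3, at 5:30pm (E, F, G).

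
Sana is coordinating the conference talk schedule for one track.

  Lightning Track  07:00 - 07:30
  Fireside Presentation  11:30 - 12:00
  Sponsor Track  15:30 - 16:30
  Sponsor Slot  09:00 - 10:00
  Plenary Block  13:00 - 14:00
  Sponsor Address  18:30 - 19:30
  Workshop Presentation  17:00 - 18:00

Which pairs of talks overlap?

Two intervals overlap when each starts before the other ends.
Sorted by start: Lightning Track, Sponsor Slot, Fireside Presentation, Plenary Block, Sponsor Track, Workshop Presentation, Sponsor Address.
Sponsor Slot starts after Lightning Track ends, so nothing later overlaps Lightning Track either.
Fireside Presentation starts after Sponsor Slot ends, so nothing later overlaps Sponsor Slot either.
Plenary Block starts after Fireside Presentation ends, so nothing later overlaps Fireside Presentation either.
Sponsor Track starts after Plenary Block ends, so nothing later overlaps Plenary Block either.
Workshop Presentation starts after Sponsor Track ends, so nothing later overlaps Sponsor Track either.
Sponsor Address starts after Workshop Presentation ends.

no overlapping pairs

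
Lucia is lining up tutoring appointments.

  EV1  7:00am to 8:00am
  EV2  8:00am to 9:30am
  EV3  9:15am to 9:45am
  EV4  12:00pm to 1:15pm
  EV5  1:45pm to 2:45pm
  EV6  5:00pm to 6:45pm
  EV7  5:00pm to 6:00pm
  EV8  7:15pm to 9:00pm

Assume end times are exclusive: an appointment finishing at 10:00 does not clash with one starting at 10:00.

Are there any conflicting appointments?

Sorted by start: EV1, EV2, EV3, EV4, EV5, EV6, EV7, EV8.
EV2 starts exactly when EV1 ends (back-to-back, no overlap) — done with EV1.
EV3 starts before EV2 ends → EV2 and EV3 overlap.
That's a conflict, so the schedule is not conflict-free.

Yes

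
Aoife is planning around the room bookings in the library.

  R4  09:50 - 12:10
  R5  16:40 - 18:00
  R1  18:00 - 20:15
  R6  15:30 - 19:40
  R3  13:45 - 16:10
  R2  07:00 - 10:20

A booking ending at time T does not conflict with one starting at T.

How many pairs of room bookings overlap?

Sorted by start: R2, R4, R3, R6, R5, R1.
R4 starts before R2 ends → R2 and R4 overlap.
R3 starts after R2 ends, so R2 has no further overlaps.
R3 starts after R4 ends, so R4 has no further overlaps.
R6 starts before R3 ends → R3 and R6 overlap.
R5 starts after R3 ends, so R3 has no further overlaps.
R5 starts before R6 ends → R6 and R5 overlap.
R1 starts before R6 ends → R6 and R1 overlap.
R1 starts exactly when R5 ends (back-to-back, no overlap).
Overlapping pairs: R1 & R6, R2 & R4, R3 & R6, R5 & R6 — 4 in total.

4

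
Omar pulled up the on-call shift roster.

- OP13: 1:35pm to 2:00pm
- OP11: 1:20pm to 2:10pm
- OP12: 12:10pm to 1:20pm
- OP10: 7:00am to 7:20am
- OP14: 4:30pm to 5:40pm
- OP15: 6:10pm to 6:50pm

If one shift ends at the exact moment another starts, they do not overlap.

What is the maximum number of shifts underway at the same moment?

2

Sort all start/end points and keep a running count:
7:00am start OP10 → 1
7:20am end OP10 → 0
12:10pm start OP12 → 1
1:20pm end OP12 → 0
1:20pm start OP11 → 1
1:35pm start OP13 → 2
2:00pm end OP13 → 1
2:10pm end OP11 → 0
4:30pm start OP14 → 1
5:40pm end OP14 → 0
6:10pm start OP15 → 1
6:50pm end OP15 → 0
Peak is 2, at 1:35pm (OP11, OP13).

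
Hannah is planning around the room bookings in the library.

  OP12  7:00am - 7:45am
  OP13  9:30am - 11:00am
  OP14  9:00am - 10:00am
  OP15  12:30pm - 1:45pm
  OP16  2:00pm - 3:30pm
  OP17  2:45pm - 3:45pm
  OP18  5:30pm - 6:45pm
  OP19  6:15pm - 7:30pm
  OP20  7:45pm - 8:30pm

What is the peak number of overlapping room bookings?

Sort all start/end points and keep a running count:
7:00am start OP12 → 1
7:45am end OP12 → 0
9:00am start OP14 → 1
9:30am start OP13 → 2
10:00am end OP14 → 1
11:00am end OP13 → 0
12:30pm start OP15 → 1
1:45pm end OP15 → 0
2:00pm start OP16 → 1
2:45pm start OP17 → 2
3:30pm end OP16 → 1
3:45pm end OP17 → 0
5:30pm start OP18 → 1
6:15pm start OP19 → 2
6:45pm end OP18 → 1
7:30pm end OP19 → 0
7:45pm start OP20 → 1
8:30pm end OP20 → 0
Peak is 2, at 9:30am (OP13, OP14).

2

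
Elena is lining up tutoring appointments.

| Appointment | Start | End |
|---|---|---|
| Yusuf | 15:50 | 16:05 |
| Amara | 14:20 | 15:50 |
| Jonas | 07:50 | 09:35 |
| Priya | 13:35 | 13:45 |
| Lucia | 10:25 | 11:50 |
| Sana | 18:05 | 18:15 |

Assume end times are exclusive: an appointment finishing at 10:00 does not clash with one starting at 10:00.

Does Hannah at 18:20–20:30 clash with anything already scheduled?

Jonas: ends 09:35 at or before Hannah starts 18:20 → clear.
Lucia: ends 11:50 at or before Hannah starts 18:20 → clear.
Priya: ends 13:45 at or before Hannah starts 18:20 → clear.
Amara: ends 15:50 at or before Hannah starts 18:20 → clear.
Yusuf: ends 16:05 at or before Hannah starts 18:20 → clear.
Sana: ends 18:15 at or before Hannah starts 18:20 → clear.

No — it doesn't clash with anything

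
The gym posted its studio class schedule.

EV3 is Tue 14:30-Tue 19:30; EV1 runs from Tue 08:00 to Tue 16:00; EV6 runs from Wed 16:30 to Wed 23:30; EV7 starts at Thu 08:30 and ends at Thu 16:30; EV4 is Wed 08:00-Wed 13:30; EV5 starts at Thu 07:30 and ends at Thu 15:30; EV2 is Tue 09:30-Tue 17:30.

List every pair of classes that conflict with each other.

Two intervals overlap when each starts before the other ends.
Sorted by start: EV1, EV2, EV3, EV4, EV6, EV5, EV7.
EV2 starts before EV1 ends → EV1 and EV2 overlap.
EV3 starts before EV1 ends → EV1 and EV3 overlap.
EV4 starts after EV1 ends; EV1 is clear from here.
EV3 starts before EV2 ends → EV2 and EV3 overlap.
EV4 starts after EV2 ends; EV2 is clear from here.
EV4 starts after EV3 ends; EV3 is clear from here.
EV6 starts after EV4 ends; EV4 is clear from here.
EV5 starts after EV6 ends; EV6 is clear from here.
EV7 starts before EV5 ends → EV5 and EV7 overlap.

EV1 & EV2, EV1 & EV3, EV2 & EV3, EV5 & EV7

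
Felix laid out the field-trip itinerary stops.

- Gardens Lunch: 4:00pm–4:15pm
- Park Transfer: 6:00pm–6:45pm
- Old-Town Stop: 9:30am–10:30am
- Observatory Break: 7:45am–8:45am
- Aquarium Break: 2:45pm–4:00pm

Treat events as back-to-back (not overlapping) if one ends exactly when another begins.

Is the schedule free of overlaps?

Check each pair: they overlap iff neither finishes before the other starts.
Sorted by start: Observatory Break, Old-Town Stop, Aquarium Break, Gardens Lunch, Park Transfer.
Old-Town Stop starts after Observatory Break ends — done with Observatory Break.
Aquarium Break starts after Old-Town Stop ends — done with Old-Town Stop.
Gardens Lunch starts exactly when Aquarium Break ends (back-to-back, no overlap) — done with Aquarium Break.
Park Transfer starts after Gardens Lunch ends.
Every pair is clear; the schedule has no overlaps.

Yes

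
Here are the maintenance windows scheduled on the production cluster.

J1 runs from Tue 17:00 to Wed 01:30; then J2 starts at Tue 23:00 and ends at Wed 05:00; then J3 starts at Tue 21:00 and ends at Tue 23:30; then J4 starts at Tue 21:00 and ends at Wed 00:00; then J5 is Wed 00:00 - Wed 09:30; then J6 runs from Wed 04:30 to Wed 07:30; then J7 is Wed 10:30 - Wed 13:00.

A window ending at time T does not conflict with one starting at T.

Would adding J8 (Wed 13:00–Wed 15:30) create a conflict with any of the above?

J1: ends Wed 01:30 at or before J8 starts Wed 13:00 → clear.
J3: ends Tue 23:30 at or before J8 starts Wed 13:00 → clear.
J4: ends Wed 00:00 at or before J8 starts Wed 13:00 → clear.
J2: ends Wed 05:00 at or before J8 starts Wed 13:00 → clear.
J5: ends Wed 09:30 at or before J8 starts Wed 13:00 → clear.
J6: ends Wed 07:30 at or before J8 starts Wed 13:00 → clear.
J7: ends Wed 13:00 at or before J8 starts Wed 13:00 → clear.

No — it doesn't clash with anything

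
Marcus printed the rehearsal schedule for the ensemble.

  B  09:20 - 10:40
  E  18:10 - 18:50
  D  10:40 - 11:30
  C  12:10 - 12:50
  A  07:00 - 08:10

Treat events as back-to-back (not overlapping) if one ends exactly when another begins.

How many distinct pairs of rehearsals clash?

0

Sorted by start: A, B, D, C, E.
B starts after A ends; A is clear from here.
D starts exactly when B ends (back-to-back, no overlap); B is clear from here.
C starts after D ends; D is clear from here.
E starts after C ends.
No pair overlaps.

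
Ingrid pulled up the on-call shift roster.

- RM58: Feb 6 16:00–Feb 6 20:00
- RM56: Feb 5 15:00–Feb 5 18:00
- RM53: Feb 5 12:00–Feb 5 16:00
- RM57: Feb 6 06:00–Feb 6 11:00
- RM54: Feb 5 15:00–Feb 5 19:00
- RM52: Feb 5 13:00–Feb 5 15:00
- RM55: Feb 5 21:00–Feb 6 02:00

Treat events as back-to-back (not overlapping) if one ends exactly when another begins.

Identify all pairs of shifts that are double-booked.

RM52 & RM53, RM53 & RM54, RM53 & RM56, RM54 & RM56

Sorted by start: RM53, RM52, RM54, RM56, RM55, RM57, RM58.
RM52 starts before RM53 ends → RM53 and RM52 overlap.
RM54 starts before RM53 ends → RM53 and RM54 overlap.
RM56 starts before RM53 ends → RM53 and RM56 overlap.
RM55 starts after RM53 ends; RM53 is clear from here.
RM54 starts exactly when RM52 ends (back-to-back, no overlap); RM52 is clear from here.
RM56 starts before RM54 ends → RM54 and RM56 overlap.
RM55 starts after RM54 ends; RM54 is clear from here.
RM55 starts after RM56 ends; RM56 is clear from here.
RM57 starts after RM55 ends; RM55 is clear from here.
RM58 starts after RM57 ends.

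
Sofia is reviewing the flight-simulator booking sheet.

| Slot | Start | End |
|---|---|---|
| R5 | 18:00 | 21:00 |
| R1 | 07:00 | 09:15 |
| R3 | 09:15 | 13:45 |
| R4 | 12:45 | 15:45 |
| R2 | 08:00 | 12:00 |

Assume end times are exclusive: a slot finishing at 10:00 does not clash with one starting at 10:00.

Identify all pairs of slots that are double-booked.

R1 & R2, R2 & R3, R3 & R4

Sorted by start: R1, R2, R3, R4, R5.
R2 starts before R1 ends → R1 and R2 overlap.
R3 starts exactly when R1 ends (back-to-back, no overlap), so R1 has no further overlaps.
R3 starts before R2 ends → R2 and R3 overlap.
R4 starts after R2 ends, so R2 has no further overlaps.
R4 starts before R3 ends → R3 and R4 overlap.
R5 starts after R3 ends.
R5 starts after R4 ends.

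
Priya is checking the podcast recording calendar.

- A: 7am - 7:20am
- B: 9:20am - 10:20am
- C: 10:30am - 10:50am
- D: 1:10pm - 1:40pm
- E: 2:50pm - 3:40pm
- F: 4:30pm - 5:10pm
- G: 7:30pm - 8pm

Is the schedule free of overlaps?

Yes

Sorted by start: A, B, C, D, E, F, G.
B starts after A ends, so A has no further overlaps.
C starts after B ends, so B has no further overlaps.
D starts after C ends, so C has no further overlaps.
E starts after D ends, so D has no further overlaps.
F starts after E ends, so E has no further overlaps.
G starts after F ends.
Every pair is clear; the schedule has no overlaps.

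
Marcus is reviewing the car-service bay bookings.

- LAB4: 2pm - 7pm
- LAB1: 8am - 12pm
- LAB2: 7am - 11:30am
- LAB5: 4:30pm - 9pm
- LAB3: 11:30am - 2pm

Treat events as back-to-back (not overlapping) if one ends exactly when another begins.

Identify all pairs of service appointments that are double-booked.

Check each pair: they overlap iff neither finishes before the other starts.
Sorted by start: LAB2, LAB1, LAB3, LAB4, LAB5.
LAB1 starts before LAB2 ends → LAB2 and LAB1 overlap.
LAB3 starts exactly when LAB2 ends (back-to-back, no overlap) — done with LAB2.
LAB3 starts before LAB1 ends → LAB1 and LAB3 overlap.
LAB4 starts after LAB1 ends — done with LAB1.
LAB4 starts exactly when LAB3 ends (back-to-back, no overlap) — done with LAB3.
LAB5 starts before LAB4 ends → LAB4 and LAB5 overlap.

LAB1 & LAB2, LAB1 & LAB3, LAB4 & LAB5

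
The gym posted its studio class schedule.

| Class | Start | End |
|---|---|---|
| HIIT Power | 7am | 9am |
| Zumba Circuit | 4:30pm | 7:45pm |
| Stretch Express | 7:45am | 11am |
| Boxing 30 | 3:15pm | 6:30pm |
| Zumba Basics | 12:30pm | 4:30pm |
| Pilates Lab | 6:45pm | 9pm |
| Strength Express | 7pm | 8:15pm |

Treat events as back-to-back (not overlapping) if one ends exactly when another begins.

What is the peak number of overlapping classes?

3

Walk through starts and ends in time order (an end at T is processed before a start at T):
7am start HIIT Power → 1
7:45am start Stretch Express → 2
9am end HIIT Power → 1
11am end Stretch Express → 0
12:30pm start Zumba Basics → 1
3:15pm start Boxing 30 → 2
4:30pm end Zumba Basics → 1
4:30pm start Zumba Circuit → 2
6:30pm end Boxing 30 → 1
6:45pm start Pilates Lab → 2
7pm start Strength Express → 3
7:45pm end Zumba Circuit → 2
8:15pm end Strength Express → 1
9pm end Pilates Lab → 0
Peak is 3, at 7pm (Pilates Lab, Strength Express, Zumba Circuit).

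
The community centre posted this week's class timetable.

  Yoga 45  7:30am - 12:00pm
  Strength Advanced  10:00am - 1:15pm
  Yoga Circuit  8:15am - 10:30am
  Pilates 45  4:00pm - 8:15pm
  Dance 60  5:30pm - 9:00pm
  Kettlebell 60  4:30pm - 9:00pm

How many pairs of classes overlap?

Sorted by start: Yoga 45, Yoga Circuit, Strength Advanced, Pilates 45, Kettlebell 60, Dance 60.
Yoga Circuit starts before Yoga 45 ends → Yoga 45 and Yoga Circuit overlap.
Strength Advanced starts before Yoga 45 ends → Yoga 45 and Strength Advanced overlap.
Pilates 45 starts after Yoga 45 ends, so nothing later overlaps Yoga 45 either.
Strength Advanced starts before Yoga Circuit ends → Yoga Circuit and Strength Advanced overlap.
Pilates 45 starts after Yoga Circuit ends, so nothing later overlaps Yoga Circuit either.
Pilates 45 starts after Strength Advanced ends, so nothing later overlaps Strength Advanced either.
Kettlebell 60 starts before Pilates 45 ends → Pilates 45 and Kettlebell 60 overlap.
Dance 60 starts before Pilates 45 ends → Pilates 45 and Dance 60 overlap.
Dance 60 starts before Kettlebell 60 ends → Kettlebell 60 and Dance 60 overlap.
Overlapping pairs: Dance 60 & Kettlebell 60, Dance 60 & Pilates 45, Kettlebell 60 & Pilates 45, Strength Advanced & Yoga 45, Strength Advanced & Yoga Circuit, Yoga 45 & Yoga Circuit — 6 in total.

6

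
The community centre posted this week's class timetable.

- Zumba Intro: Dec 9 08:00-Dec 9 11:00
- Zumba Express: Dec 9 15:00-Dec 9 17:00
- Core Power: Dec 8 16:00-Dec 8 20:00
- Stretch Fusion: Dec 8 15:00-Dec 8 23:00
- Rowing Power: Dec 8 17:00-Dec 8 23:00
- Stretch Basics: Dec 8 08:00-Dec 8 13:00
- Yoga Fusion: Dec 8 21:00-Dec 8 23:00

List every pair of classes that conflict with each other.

Sorted by start: Stretch Basics, Stretch Fusion, Core Power, Rowing Power, Yoga Fusion, Zumba Intro, Zumba Express.
Stretch Fusion starts after Stretch Basics ends; Stretch Basics is clear from here.
Core Power starts before Stretch Fusion ends → Stretch Fusion and Core Power overlap.
Rowing Power starts before Stretch Fusion ends → Stretch Fusion and Rowing Power overlap.
Yoga Fusion starts before Stretch Fusion ends → Stretch Fusion and Yoga Fusion overlap.
Zumba Intro starts after Stretch Fusion ends; Stretch Fusion is clear from here.
Rowing Power starts before Core Power ends → Core Power and Rowing Power overlap.
Yoga Fusion starts after Core Power ends; Core Power is clear from here.
Yoga Fusion starts before Rowing Power ends → Rowing Power and Yoga Fusion overlap.
Zumba Intro starts after Rowing Power ends; Rowing Power is clear from here.
Zumba Intro starts after Yoga Fusion ends; Yoga Fusion is clear from here.
Zumba Express starts after Zumba Intro ends.

Core Power & Rowing Power, Core Power & Stretch Fusion, Rowing Power & Stretch Fusion, Rowing Power & Yoga Fusion, Stretch Fusion & Yoga Fusion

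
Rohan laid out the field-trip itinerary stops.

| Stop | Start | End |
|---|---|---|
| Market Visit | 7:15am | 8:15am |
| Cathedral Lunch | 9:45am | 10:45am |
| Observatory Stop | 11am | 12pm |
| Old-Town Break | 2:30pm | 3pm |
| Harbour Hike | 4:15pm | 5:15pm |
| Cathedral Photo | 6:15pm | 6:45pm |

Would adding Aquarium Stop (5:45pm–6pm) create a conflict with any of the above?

No — it doesn't clash with anything

Market Visit: ends 8:15am at or before Aquarium Stop starts 5:45pm → clear.
Cathedral Lunch: ends 10:45am at or before Aquarium Stop starts 5:45pm → clear.
Observatory Stop: ends 12pm at or before Aquarium Stop starts 5:45pm → clear.
Old-Town Break: ends 3pm at or before Aquarium Stop starts 5:45pm → clear.
Harbour Hike: ends 5:15pm at or before Aquarium Stop starts 5:45pm → clear.
Cathedral Photo: starts 6:15pm at or after Aquarium Stop ends 6pm → clear.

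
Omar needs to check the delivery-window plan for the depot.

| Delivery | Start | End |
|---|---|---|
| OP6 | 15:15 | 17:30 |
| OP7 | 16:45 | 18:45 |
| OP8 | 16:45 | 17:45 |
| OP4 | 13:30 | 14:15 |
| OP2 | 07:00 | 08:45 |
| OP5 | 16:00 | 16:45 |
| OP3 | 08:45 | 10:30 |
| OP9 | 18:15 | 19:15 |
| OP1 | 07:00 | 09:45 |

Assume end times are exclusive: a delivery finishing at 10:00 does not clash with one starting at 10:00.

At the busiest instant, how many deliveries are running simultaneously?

3

Sort all start/end points and keep a running count:
07:00 start OP1 → 1
07:00 start OP2 → 2
08:45 end OP2 → 1
08:45 start OP3 → 2
09:45 end OP1 → 1
10:30 end OP3 → 0
13:30 start OP4 → 1
14:15 end OP4 → 0
15:15 start OP6 → 1
16:00 start OP5 → 2
16:45 end OP5 → 1
16:45 start OP7 → 2
16:45 start OP8 → 3
17:30 end OP6 → 2
17:45 end OP8 → 1
18:15 start OP9 → 2
18:45 end OP7 → 1
19:15 end OP9 → 0
Peak is 3, at 16:45 (OP6, OP7, OP8).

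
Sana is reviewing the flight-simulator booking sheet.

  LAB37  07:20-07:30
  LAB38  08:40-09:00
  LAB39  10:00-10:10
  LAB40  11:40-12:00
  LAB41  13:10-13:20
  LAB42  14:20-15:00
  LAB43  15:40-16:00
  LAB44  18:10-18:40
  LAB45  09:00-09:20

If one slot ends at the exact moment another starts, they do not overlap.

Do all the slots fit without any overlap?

Yes

Sorted by start: LAB37, LAB38, LAB45, LAB39, LAB40, LAB41, LAB42, LAB43, LAB44.
LAB38 starts after LAB37 ends; LAB37 is clear from here.
LAB45 starts exactly when LAB38 ends (back-to-back, no overlap); LAB38 is clear from here.
LAB39 starts after LAB45 ends; LAB45 is clear from here.
LAB40 starts after LAB39 ends; LAB39 is clear from here.
LAB41 starts after LAB40 ends; LAB40 is clear from here.
LAB42 starts after LAB41 ends; LAB41 is clear from here.
LAB43 starts after LAB42 ends; LAB42 is clear from here.
LAB44 starts after LAB43 ends.
Every pair is clear; the schedule has no overlaps.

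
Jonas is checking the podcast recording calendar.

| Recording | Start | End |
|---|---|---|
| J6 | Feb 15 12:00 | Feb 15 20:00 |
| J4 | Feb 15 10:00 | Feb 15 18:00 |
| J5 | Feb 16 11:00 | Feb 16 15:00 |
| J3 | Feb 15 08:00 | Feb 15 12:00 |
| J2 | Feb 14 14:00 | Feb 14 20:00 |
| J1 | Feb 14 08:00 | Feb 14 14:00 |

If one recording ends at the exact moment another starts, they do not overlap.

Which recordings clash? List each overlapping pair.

J3 & J4, J4 & J6

Sorted by start: J1, J2, J3, J4, J6, J5.
J2 starts exactly when J1 ends (back-to-back, no overlap), so nothing later overlaps J1 either.
J3 starts after J2 ends, so nothing later overlaps J2 either.
J4 starts before J3 ends → J3 and J4 overlap.
J6 starts exactly when J3 ends (back-to-back, no overlap), so nothing later overlaps J3 either.
J6 starts before J4 ends → J4 and J6 overlap.
J5 starts after J4 ends.
J5 starts after J6 ends.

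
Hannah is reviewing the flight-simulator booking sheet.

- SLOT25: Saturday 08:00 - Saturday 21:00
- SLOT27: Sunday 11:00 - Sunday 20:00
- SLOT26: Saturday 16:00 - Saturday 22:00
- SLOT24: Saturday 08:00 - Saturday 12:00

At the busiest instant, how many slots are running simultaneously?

Walk through starts and ends in time order (an end at T is processed before a start at T):
Saturday 08:00 start SLOT24 → 1
Saturday 08:00 start SLOT25 → 2
Saturday 12:00 end SLOT24 → 1
Saturday 16:00 start SLOT26 → 2
Saturday 21:00 end SLOT25 → 1
Saturday 22:00 end SLOT26 → 0
Sunday 11:00 start SLOT27 → 1
Sunday 20:00 end SLOT27 → 0
Peak is 2, at Saturday 08:00 (SLOT24, SLOT25).

2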